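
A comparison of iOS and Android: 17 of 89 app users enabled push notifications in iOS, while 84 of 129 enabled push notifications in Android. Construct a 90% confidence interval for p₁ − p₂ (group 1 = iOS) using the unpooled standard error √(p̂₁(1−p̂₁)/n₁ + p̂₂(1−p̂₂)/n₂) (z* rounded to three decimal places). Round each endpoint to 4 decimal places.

(-0.5574, -0.3629)

p̂₁ = 17/89 = 0.19101, p̂₂ = 84/129 = 0.65116; p̂₁ − p̂₂ = -0.46015.
SE = √(0.001736247 + 0.001760851) = √0.003497098 = 0.059136.
z* = 1.645 at the 90% level. Margin = 1.645·0.059136 = 0.09728.
Interval: -0.46015 ± 0.09728 → (-0.5574, -0.3629).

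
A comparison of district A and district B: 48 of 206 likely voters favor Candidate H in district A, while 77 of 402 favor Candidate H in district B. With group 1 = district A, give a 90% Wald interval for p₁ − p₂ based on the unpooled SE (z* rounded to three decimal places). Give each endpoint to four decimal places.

p̂₁ = 48/206 = 0.23301, p̂₂ = 77/402 = 0.19154; p̂₁ − p̂₂ = 0.04147.
SE = √(0.000867554 + 0.000385209) = √0.001252763 = 0.035394.
z* = 1.645 at the 90% level. Margin = 1.645·0.035394 = 0.05822.
Interval: 0.04147 ± 0.05822 → (-0.0168, 0.0997).

(-0.0168, 0.0997)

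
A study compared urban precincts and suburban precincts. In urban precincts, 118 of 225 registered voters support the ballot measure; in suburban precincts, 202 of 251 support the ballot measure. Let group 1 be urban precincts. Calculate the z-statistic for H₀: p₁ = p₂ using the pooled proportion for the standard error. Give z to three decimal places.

z = -6.505

p̂₁ = 118/225 = 0.52444, p̂₂ = 202/251 = 0.80478.
Pooling: p̂ = 320/476 = 0.67227.
SE = √[p̂(1−p̂)(1/n₁+1/n₂)] = √[0.67227·0.32773·(1/225+1/251)] ≈ 0.043093.
z = (p̂₁ − p̂₂)/SE = (0.52444 − 0.80478)/0.043093 = -0.28034/0.043093 = -6.505.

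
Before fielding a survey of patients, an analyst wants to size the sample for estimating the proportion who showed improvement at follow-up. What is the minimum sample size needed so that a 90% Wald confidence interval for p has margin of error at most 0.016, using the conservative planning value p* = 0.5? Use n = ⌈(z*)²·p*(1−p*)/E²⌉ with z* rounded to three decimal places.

z* = 1.645 at the 90% level.
p*(1−p*) = 0.50·0.50 = 0.2500.
(z*)²·p*(1−p*)/E² = 2.706025·0.2500/0.000256 = 2642.603.
Rounding up, n = 2643.

n = 2643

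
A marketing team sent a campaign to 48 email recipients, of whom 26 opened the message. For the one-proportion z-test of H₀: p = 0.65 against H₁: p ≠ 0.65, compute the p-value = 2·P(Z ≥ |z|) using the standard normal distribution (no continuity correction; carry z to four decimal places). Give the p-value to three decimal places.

p̂ = 26/48 = 0.54167.
SE₀ = √(0.65·0.35/48) = 0.068845.
z = (p̂ − p₀)/SE = (26/48 − 0.65)/0.068845 ≈ -1.5736.
From the standard normal, 2·P(Z ≥ |z|) = 0.116.

p-value = 0.116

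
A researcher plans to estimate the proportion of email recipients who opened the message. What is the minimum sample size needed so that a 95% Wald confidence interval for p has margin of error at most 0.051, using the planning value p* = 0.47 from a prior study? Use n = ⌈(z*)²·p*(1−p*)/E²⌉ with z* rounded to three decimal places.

For 95% confidence, z* = 1.960.
p*(1−p*) = 0.2491.
Required n before rounding: 3.841600 × 0.2491 / 0.051² = 367.913.
⌈367.913⌉ = 368.

n = 368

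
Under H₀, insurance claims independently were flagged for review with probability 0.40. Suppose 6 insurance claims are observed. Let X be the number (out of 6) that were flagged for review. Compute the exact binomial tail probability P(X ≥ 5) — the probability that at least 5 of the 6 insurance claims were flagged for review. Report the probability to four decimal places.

P = 0.0410

X is binomial with n = 6 and p = 0.40.
P(X ≥ 5) = C(6,5)·0.40^5·0.60^1 + C(6,6)·0.40^6·0.60^0.
= 0.036864 + 0.004096 = 0.0410.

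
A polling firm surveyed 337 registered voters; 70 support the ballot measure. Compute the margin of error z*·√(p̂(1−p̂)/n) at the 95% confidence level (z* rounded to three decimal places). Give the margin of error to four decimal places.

The sample proportion is 70/337 = 0.20772.
Standard error of p̂: √(0.164570/337) = √0.000488337 = 0.022098.
The 95% critical value is z* = 1.960.
ME = 1.960·0.022098 = 0.0433.

ME = 0.0433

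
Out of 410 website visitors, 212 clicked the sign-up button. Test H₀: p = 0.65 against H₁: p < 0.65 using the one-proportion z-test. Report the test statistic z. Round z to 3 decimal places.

With x = 212 successes in n = 410, p̂ = 0.51707.
Null standard error: √(0.65·0.35/410) = √0.000554878 = 0.023556.
z = (0.51707 − 0.65)/0.023556 = -0.13293/0.023556 = -5.643.

z = -5.643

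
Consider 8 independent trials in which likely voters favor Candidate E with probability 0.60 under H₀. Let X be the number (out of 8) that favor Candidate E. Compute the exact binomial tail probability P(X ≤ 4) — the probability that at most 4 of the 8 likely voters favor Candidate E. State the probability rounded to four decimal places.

P = 0.4059

X is binomial with n = 8 and p = 0.60.
P(X ≤ 4) = Σ_{j=0}^{4} C(8,j)·0.60^j·0.40^{8−j}.
= 0.000655 + 0.007864 + 0.041288 + 0.123863 + 0.232243 = 0.4059.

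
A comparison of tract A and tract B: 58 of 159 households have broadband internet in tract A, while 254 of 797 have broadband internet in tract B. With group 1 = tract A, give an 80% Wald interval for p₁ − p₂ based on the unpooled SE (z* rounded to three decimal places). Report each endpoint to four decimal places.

p̂₁ = 58/159 = 0.36478, p̂₂ = 254/797 = 0.31870; p̂₁ − p̂₂ = 0.04608.
SE = √(0.001457330 + 0.000272432) = √0.001729762 = 0.041590.
For 80% confidence, z* = 1.282. Margin = 1.282·0.041590 = 0.05332.
CI: 0.04608 ± 0.05332 = (-0.0072, 0.0994).

(-0.0072, 0.0994)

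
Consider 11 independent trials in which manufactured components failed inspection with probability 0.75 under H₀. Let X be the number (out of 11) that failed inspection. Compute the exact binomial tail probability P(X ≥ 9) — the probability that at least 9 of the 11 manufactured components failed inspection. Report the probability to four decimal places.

P = 0.4552

X is binomial with n = 11 and p = 0.75.
P(X ≥ 9) = C(11,9)·0.75^9·0.25^2 + C(11,10)·0.75^10·0.25^1 + C(11,11)·0.75^11·0.25^0.
= 0.258104 + 0.154862 + 0.042235 = 0.4552.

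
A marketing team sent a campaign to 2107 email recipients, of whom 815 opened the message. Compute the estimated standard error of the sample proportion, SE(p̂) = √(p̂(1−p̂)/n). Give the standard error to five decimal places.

SE = 0.01061

The sample proportion is 815/2107 = 0.38681.
p̂(1−p̂) = 0.237188.
SE = √(0.237188/2107) = 0.01061.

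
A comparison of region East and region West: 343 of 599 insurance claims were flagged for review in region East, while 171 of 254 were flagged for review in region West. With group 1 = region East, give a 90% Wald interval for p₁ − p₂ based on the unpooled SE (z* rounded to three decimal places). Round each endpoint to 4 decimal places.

p̂₁ = 0.57262, p̂₂ = 0.67323, so the observed difference is -0.10061.
SE = √(0.000408558 + 0.000866110) = √0.001274668 = 0.035702.
z* = 1.645 at the 90% level. Margin of error = 0.05873.
So the interval runs from -0.1593 to -0.0419.

(-0.1593, -0.0419)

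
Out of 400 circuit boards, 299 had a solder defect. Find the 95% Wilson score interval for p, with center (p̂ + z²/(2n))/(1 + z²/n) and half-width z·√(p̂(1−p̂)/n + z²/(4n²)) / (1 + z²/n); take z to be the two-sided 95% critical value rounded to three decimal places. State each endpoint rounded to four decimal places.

p̂ = 299/400 = 0.74750; z = 1.960, so z² = 3.841600.
Denominator 1 + z²/n = 1 + 3.841600/400 = 1.009604.
Adjusted center: (0.74750 + z²/(2n))/1.009604 = 0.74515.
Radicand: p̂(1−p̂)/n + z²/(4n²) = 0.000471859 + 0.000006002 = 0.000477861.
Half-width = 1.960·√0.000477861/1.009604 = 0.04244.
Interval: 0.74515 ± 0.04244 → (0.7027, 0.7876).

(0.7027, 0.7876)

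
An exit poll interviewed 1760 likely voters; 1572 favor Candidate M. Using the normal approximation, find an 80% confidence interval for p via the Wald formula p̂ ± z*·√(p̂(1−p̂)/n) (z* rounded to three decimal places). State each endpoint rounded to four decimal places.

Sample proportion p̂ = 1572/1760 = 0.89318.
SE = √(p̂(1−p̂)/n) = √(0.095408/1760) = 0.007363.
z* = 1.282 at the 80% level.
Margin of error: 1.282 × 0.007363 = 0.00944.
So the interval runs from 0.8837 to 0.9026.

(0.8837, 0.9026)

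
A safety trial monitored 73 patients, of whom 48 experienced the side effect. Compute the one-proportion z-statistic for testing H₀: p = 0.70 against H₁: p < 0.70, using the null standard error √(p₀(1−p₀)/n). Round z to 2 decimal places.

z = -0.79

With x = 48 successes in n = 73, p̂ = 0.65753.
Null standard error: √(0.70·0.30/73) = √0.002876712 = 0.053635.
z = (0.65753 − 0.70)/0.053635 = -0.04247/0.053635 = -0.79.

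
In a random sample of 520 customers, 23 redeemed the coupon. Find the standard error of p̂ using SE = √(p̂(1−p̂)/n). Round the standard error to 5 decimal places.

p̂ = 23/520 = 0.04423.
p̂(1−p̂) = 0.042274.
Dividing by n and taking the root: √0.000081296 = 0.00902.

SE = 0.00902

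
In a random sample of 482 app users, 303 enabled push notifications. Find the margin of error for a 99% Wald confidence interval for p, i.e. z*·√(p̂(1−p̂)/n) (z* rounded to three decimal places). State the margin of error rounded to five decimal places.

ME = 0.05669

Sample proportion p̂ = 303/482 = 0.62863.
SE = √(p̂(1−p̂)/n) = √(0.233454/482) = 0.022008.
The 99% critical value is z* = 2.576.
Margin of error = z*·SE = 2.576 × 0.022008 = 0.05669.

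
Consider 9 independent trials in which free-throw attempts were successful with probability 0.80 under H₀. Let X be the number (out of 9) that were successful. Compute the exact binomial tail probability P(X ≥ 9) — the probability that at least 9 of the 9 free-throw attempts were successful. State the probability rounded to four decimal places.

X ~ Binomial(n=9, p=0.80).
P(X ≥ 9) = C(9,9)·0.80^9·0.20^0.
= 0.134218 = 0.1342.

P = 0.1342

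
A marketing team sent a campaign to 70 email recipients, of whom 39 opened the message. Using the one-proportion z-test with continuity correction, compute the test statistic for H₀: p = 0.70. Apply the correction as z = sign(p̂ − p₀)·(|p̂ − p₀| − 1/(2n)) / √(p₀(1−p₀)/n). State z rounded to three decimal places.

z = -2.478

Sample proportion p̂ = 39/70 = 0.55714. p̂ − p₀ = -0.142857.
Continuity correction 1/(2n) = 1/140 = 0.007143.
Corrected numerator: |-0.142857| − 0.007143 = 0.135714.
SE₀ = √(0.70·0.30/70) = 0.054772.
z = −0.135714/0.054772 = -2.478.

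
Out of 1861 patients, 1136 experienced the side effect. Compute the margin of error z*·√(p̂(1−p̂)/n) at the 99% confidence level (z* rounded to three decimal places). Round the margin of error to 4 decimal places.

Sample proportion p̂ = 1136/1861 = 0.61042.
Standard error of p̂: √(0.237806/1861) = √0.000127784 = 0.011304.
The 99% critical value is z* = 2.576.
So ME = 0.0291.

ME = 0.0291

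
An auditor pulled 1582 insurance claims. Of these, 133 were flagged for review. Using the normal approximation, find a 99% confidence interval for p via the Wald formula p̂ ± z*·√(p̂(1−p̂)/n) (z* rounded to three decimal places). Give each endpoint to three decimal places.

p̂ = 133/1582 = 0.08407.
Standard error of p̂: √(0.077003/1582) = √0.000048674 = 0.006977.
The 99% critical value is z* = 2.576.
Margin of error: 2.576 × 0.006977 = 0.01797.
Interval: 0.08407 ± 0.01797 → (0.066, 0.102).

(0.066, 0.102)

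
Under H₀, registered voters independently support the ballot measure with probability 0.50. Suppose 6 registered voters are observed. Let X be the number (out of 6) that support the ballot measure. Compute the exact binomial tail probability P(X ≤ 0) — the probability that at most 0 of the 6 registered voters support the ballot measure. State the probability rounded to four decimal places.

P = 0.0156

X is binomial with n = 6 and p = 0.50.
P(X ≤ 0) = C(6,0)·0.50^0·0.50^6.
= 0.015625 = 0.0156.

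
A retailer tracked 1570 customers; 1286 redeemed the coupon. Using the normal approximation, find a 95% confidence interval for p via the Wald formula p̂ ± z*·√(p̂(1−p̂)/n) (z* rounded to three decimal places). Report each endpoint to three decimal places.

(0.800, 0.838)

The sample proportion is 1286/1570 = 0.81911.
SE = √(p̂(1−p̂)/n) = √(0.148170/1570) = 0.009715.
z* = 1.960 at the 95% level.
Margin of error: 1.960 × 0.009715 = 0.01904.
CI: 0.81911 ± 0.01904 = (0.800, 0.838).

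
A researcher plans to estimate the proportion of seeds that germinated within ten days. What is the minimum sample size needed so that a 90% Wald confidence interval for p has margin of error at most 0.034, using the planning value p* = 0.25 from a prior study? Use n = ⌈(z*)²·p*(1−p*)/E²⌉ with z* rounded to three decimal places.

n = 439

For 90% confidence, z* = 1.645.
p*(1−p*) = 0.1875.
(z*)²·p*(1−p*)/E² = 2.706025·0.1875/0.001156 = 438.910.
⌈438.910⌉ = 439.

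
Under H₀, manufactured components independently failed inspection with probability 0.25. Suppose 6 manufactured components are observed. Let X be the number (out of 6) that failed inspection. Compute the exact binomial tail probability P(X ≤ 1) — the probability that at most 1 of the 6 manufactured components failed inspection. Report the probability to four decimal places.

P = 0.5339

X is binomial with n = 6 and p = 0.25.
P(X ≤ 1) = C(6,0)·0.25^0·0.75^6 + C(6,1)·0.25^1·0.75^5.
= 0.177979 + 0.355957 = 0.5339.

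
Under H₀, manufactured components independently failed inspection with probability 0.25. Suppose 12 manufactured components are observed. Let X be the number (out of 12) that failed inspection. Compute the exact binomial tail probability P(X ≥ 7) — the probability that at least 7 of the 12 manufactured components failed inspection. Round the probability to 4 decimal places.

X is binomial with n = 12 and p = 0.25.
P(X ≥ 7) = Σ_{j=7}^{12} C(12,j)·0.25^j·0.75^{12−j}.
= 0.011471 + 0.002390 + 0.000354 + 0.000035 + 0.000002 + 0.000000 = 0.0143.

P = 0.0143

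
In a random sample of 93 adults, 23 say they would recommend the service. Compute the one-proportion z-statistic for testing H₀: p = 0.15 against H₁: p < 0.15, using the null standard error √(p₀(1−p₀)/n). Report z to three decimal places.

The sample proportion is 23/93 = 0.24731.
Null standard error: √(0.15·0.85/93) = √0.001370968 = 0.037027.
Test statistic: z = 0.09731/0.037027 = 2.628.

z = 2.628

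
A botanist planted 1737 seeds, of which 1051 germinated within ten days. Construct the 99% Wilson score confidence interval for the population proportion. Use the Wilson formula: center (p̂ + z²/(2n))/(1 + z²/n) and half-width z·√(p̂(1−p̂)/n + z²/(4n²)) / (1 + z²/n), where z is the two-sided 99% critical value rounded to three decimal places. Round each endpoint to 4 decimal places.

(0.5745, 0.6348)

Here p̂ = 1051/1737 = 0.60507 and z = 2.576 (z² = 6.635776).
Denominator 1 + z²/n = 1 + 6.635776/1737 = 1.003820.
Center = (0.60507 + 0.001910)/1.003820 = 0.60467.
Radicand: p̂(1−p̂)/n + z²/(4n²) = 0.000137571 + 0.000000550 = 0.000138121.
Half-width = 2.576·√0.000138121/1.003820 = 0.03016.
Interval: 0.60467 ± 0.03016 → (0.5745, 0.6348).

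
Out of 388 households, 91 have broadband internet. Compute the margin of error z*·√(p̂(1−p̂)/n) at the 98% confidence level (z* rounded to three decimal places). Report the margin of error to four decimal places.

p̂ = 91/388 = 0.23454.
Standard error of p̂: √(0.179529/388) = √0.000462703 = 0.021511.
For 98% confidence, z* = 2.326.
ME = 2.326·0.021511 = 0.0500.

ME = 0.0500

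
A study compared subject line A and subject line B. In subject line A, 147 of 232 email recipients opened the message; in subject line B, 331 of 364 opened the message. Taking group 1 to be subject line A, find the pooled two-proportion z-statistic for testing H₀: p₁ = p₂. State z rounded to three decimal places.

z = -8.236

p̂₁ = 147/232 = 0.63362, p̂₂ = 331/364 = 0.90934.
Pooled p̂ = (147+331)/(232+364) = 478/596 = 0.80201.
SE = √[p̂(1−p̂)(1/n₁+1/n₂)] = √[0.80201·0.19799·(1/232+1/364)] ≈ 0.033476.
z = -0.27572/0.033476 = -8.236.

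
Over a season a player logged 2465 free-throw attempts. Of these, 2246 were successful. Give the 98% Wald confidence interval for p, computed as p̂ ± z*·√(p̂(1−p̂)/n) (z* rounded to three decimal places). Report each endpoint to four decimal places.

(0.8978, 0.9245)

The sample proportion is 2246/2465 = 0.91116.
SE = √(p̂(1−p̂)/n) = √(0.080951/2465) = 0.005731.
For 98% confidence, z* = 2.326.
Margin of error: 2.326 × 0.005731 = 0.01333.
So the interval runs from 0.8978 to 0.9245.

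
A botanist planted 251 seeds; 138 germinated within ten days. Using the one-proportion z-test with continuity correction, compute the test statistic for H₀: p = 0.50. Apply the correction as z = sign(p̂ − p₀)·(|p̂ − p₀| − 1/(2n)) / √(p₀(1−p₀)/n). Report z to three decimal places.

Sample proportion p̂ = 138/251 = 0.54980. p̂ − p₀ = 0.049801.
Continuity correction 1/(2n) = 1/502 = 0.001992.
Corrected numerator: |0.049801| − 0.001992 = 0.047809.
SE₀ = √(0.50·0.50/251) = 0.031560.
z = +0.047809/0.031560 = 1.515.

z = 1.515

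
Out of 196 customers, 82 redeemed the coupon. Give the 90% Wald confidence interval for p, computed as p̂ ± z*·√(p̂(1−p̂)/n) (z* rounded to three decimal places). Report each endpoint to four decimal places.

With x = 82 successes in n = 196, p̂ = 0.41837.
SE = √(p̂(1−p̂)/n) = √(0.243336/196) = 0.035235.
z* = 1.645 at the 90% level.
Margin of error: 1.645 × 0.035235 = 0.05796.
CI: 0.41837 ± 0.05796 = (0.3604, 0.4763).

(0.3604, 0.4763)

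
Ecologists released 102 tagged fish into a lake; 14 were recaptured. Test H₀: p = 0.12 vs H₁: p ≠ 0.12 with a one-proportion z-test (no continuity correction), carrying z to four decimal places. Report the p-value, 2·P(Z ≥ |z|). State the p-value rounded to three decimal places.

p-value = 0.592

With x = 14 successes in n = 102, p̂ = 0.13725.
Null standard error: √(0.12·0.88/102) = √0.001035294 = 0.032176.
Test statistic (full precision, shown to 4 dp): z = (14/102 − 0.12)/SE₀ ≈ 0.5363.
From the standard normal, 2·P(Z ≥ |z|) = 0.592.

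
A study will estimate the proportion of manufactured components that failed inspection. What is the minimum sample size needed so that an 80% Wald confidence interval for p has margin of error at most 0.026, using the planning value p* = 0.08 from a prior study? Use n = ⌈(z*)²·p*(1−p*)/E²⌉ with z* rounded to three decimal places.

For 80% confidence, z* = 1.282.
p*(1−p*) = 0.08·0.92 = 0.0736.
(z*)²·p*(1−p*)/E² = 1.643524·0.0736/0.000676 = 178.940.
Rounding up, n = 179.

n = 179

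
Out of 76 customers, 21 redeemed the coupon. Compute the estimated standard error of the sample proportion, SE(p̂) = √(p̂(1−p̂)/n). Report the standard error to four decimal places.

With x = 21 successes in n = 76, p̂ = 0.27632.
p̂(1−p̂) = 0.27632·0.72368 = 0.199967.
SE = √(0.199967/76) = √0.002631145 = 0.0513.

SE = 0.0513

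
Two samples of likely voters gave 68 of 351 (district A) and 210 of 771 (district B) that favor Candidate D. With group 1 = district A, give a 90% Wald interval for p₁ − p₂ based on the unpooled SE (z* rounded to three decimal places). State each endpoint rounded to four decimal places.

p̂₁ = 68/351 = 0.19373, p̂₂ = 210/771 = 0.27237; p̂₁ − p̂₂ = -0.07864.
Unpooled SE = √(p̂₁(1−p̂₁)/n₁ + p̂₂(1−p̂₂)/n₂) = √(0.000445014 + 0.000257051) = 0.026497.
The 90% critical value is z* = 1.645. Margin of error = 0.04359.
Interval: -0.07864 ± 0.04359 → (-0.1222, -0.0351).

(-0.1222, -0.0351)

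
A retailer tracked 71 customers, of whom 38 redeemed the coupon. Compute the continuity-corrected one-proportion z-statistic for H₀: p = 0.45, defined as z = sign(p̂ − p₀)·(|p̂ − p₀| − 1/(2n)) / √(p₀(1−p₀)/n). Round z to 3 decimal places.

z = 1.324

With x = 38 successes in n = 71, p̂ = 0.53521. p̂ − p₀ = 0.085211.
Continuity correction 1/(2n) = 1/142 = 0.007042.
Corrected numerator: |0.085211| − 0.007042 = 0.078169.
Under H₀, SE = √(p₀(1−p₀)/n) = √(0.45·0.55/71) = √0.003485915 = 0.059042.
z = (+)0.078169/0.059042 = 1.324.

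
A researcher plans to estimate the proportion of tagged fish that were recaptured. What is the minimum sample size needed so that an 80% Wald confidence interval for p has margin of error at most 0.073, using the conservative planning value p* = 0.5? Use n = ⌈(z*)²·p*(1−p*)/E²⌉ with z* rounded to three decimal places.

z* = 1.282 at the 80% level.
p*(1−p*) = 0.2500.
Required n before rounding: 1.643524 × 0.2500 / 0.073² = 77.103.
Rounding up, n = 78.

n = 78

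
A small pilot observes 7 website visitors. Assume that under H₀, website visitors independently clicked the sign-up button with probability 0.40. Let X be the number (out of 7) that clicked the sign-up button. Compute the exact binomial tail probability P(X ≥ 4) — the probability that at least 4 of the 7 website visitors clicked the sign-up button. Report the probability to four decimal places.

X is binomial with n = 7 and p = 0.40.
P(X ≥ 4) = C(7,4)·0.40^4·0.60^3 + C(7,5)·0.40^5·0.60^2 + C(7,6)·0.40^6·0.60^1 + C(7,7)·0.40^7·0.60^0.
= 0.193536 + 0.077414 + 0.017203 + 0.001638 = 0.2898.

P = 0.2898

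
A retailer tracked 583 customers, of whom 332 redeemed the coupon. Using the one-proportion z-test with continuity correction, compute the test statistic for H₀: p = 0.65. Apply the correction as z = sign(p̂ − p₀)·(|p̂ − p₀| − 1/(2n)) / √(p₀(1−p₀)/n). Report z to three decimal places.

With x = 332 successes in n = 583, p̂ = 0.56947. p̂ − p₀ = -0.080532.
Continuity correction 1/(2n) = 1/1166 = 0.000858.
Corrected numerator: |-0.080532| − 0.000858 = 0.079674.
Under H₀, SE = √(p₀(1−p₀)/n) = √(0.65·0.35/583) = √0.000390223 = 0.019754.
z = (−)0.079674/0.019754 = -4.033.

z = -4.033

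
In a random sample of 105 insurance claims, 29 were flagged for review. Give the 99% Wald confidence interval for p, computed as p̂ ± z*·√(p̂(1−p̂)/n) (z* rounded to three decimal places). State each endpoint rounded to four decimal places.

Sample proportion p̂ = 29/105 = 0.27619.
SE = √(p̂(1−p̂)/n) = √(0.199909/105) = 0.043634.
The 99% critical value is z* = 2.576.
Margin of error: 2.576 × 0.043634 = 0.11240.
Interval: 0.27619 ± 0.11240 → (0.1638, 0.3886).

(0.1638, 0.3886)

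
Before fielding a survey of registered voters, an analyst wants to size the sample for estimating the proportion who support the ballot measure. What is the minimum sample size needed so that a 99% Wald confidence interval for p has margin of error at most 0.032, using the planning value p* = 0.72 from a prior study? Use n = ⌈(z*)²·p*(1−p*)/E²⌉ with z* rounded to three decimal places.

z* = 2.576 at the 99% level.
p*(1−p*) = 0.72·0.28 = 0.2016.
Required n before rounding: 6.635776 × 0.2016 / 0.032² = 1306.418.
⌈1306.418⌉ = 1307.

n = 1307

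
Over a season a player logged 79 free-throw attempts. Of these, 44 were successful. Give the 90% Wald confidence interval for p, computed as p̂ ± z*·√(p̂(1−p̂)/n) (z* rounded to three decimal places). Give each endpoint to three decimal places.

Sample proportion p̂ = 44/79 = 0.55696.
SE(p̂) = √(0.55696·0.44304/79) = 0.055888.
z* = 1.645 at the 90% level.
Margin of error: 1.645 × 0.055888 = 0.09194.
CI: 0.55696 ± 0.09194 = (0.465, 0.649).

(0.465, 0.649)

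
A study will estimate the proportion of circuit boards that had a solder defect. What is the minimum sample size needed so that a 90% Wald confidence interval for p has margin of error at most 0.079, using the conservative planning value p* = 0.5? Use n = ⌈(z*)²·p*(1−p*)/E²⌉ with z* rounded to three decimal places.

The 90% critical value is z* = 1.645.
p*(1−p*) = 0.2500.
(z*)²·p*(1−p*)/E² = 2.706025·0.2500/0.006241 = 108.397.
⌈108.397⌉ = 109.

n = 109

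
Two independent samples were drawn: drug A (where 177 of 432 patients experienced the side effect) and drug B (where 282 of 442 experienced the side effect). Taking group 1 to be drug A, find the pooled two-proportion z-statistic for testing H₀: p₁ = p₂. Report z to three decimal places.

z = -6.757

Sample proportions: p̂₁ = 177/432 = 0.40972 and p̂₂ = 282/442 = 0.63801.
Pooling: p̂ = 459/874 = 0.52517.
SE = √[p̂(1−p̂)(1/n₁+1/n₂)] = √[0.52517·0.47483·(1/432+1/442)] ≈ 0.033785.
z = -0.22829/0.033785 = -6.757.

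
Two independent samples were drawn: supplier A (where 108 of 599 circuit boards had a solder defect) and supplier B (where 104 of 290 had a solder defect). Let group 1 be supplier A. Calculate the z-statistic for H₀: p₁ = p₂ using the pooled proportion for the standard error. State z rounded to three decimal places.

z = -5.849

Sample proportions: p̂₁ = 108/599 = 0.18030 and p̂₂ = 104/290 = 0.35862.
Pooled p̂ = (108+104)/(599+290) = 212/889 = 0.23847.
SE = √[p̂(1−p̂)(1/n₁+1/n₂)] = √[0.23847·0.76153·(1/599+1/290)] ≈ 0.030486.
z = (p̂₁ − p̂₂)/SE = (0.18030 − 0.35862)/0.030486 = -0.17832/0.030486 = -5.849.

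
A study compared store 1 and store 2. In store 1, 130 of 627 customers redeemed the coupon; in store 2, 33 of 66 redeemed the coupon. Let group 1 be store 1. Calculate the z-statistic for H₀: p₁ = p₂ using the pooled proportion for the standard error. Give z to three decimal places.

z = -5.332

p̂₁ = 130/627 = 0.20734, p̂₂ = 33/66 = 0.50000.
Pooled p̂ = (130+33)/(627+66) = 163/693 = 0.23521.
SE = √[p̂(1−p̂)(1/n₁+1/n₂)] = √[0.23521·0.76479·(1/627+1/66)] ≈ 0.054886.
z = (p̂₁ − p̂₂)/SE = (0.20734 − 0.50000)/0.054886 = -0.29266/0.054886 = -5.332.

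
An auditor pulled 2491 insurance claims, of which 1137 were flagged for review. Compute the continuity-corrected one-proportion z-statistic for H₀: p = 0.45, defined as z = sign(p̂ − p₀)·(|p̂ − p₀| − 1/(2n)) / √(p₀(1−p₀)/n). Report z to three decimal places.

The sample proportion is 1137/2491 = 0.45644. p̂ − p₀ = 0.006443.
Continuity correction 1/(2n) = 1/4982 = 0.000201.
Corrected numerator: |0.006443| − 0.000201 = 0.006242.
Null standard error: √(0.45·0.55/2491) = √0.000099358 = 0.009968.
z = +0.006242/0.009968 = 0.626.

z = 0.626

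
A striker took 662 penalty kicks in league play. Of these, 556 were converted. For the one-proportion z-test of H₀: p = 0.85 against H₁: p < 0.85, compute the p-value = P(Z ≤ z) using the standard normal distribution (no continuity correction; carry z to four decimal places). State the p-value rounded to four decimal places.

p-value = 0.2329

The sample proportion is 556/662 = 0.83988.
SE₀ = √(0.85·0.15/662) = 0.013878.
z = (p̂ − p₀)/SE = (556/662 − 0.85)/0.013878 ≈ -0.7293.
p-value = P(Z ≤ z) with z = -0.7293 → 0.2329.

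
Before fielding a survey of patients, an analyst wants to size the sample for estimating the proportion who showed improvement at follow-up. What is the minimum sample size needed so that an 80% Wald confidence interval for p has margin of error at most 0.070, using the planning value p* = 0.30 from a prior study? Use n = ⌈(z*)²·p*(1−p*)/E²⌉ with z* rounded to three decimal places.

For 80% confidence, z* = 1.282.
p*(1−p*) = 0.2100.
Required n before rounding: 1.643524 × 0.2100 / 0.070² = 70.437.
⌈70.437⌉ = 71.

n = 71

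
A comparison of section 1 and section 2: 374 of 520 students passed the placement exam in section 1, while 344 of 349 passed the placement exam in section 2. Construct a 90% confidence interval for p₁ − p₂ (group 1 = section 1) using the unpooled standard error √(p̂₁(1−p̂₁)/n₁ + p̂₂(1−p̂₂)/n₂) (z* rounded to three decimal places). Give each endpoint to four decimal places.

(-0.3005, -0.2324)

p̂₁ = 0.71923, p̂₂ = 0.98567, so the observed difference is -0.26644.
Unpooled SE = √(p̂₁(1−p̂₁)/n₁ + p̂₂(1−p̂₂)/n₂) = √(0.000388342 + 0.000040462) = 0.020708.
For 90% confidence, z* = 1.645. Margin = 1.645·0.020708 = 0.03406.
Interval: -0.26644 ± 0.03406 → (-0.3005, -0.2324).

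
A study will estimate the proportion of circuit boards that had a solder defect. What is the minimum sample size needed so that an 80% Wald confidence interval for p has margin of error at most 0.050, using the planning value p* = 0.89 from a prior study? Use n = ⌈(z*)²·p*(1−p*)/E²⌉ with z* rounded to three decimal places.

For 80% confidence, z* = 1.282.
p*(1−p*) = 0.89·0.11 = 0.0979.
(z*)²·p*(1−p*)/E² = 1.643524·0.0979/0.002500 = 64.360.
Rounding up, n = 65.

n = 65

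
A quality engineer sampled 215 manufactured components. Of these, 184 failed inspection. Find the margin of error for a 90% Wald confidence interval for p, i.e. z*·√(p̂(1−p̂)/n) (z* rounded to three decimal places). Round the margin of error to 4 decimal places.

ME = 0.0394

Sample proportion p̂ = 184/215 = 0.85581.
SE(p̂) = √(0.85581·0.14419/215) = 0.023957.
z* = 1.645 at the 90% level.
Margin of error = z*·SE = 1.645 × 0.023957 = 0.0394.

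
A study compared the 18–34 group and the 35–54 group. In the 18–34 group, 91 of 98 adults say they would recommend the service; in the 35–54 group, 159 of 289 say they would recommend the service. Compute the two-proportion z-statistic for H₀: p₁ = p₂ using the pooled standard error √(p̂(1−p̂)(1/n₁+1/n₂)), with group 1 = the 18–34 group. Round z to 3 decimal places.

p̂₁ = 91/98 = 0.92857, p̂₂ = 159/289 = 0.55017.
Pooling: p̂ = 250/387 = 0.64599.
Pooled SE = √[0.2286855·0.01366429] ≈ 0.055900.
z = (p̂₁ − p̂₂)/SE = (0.92857 − 0.55017)/0.055900 = 0.37840/0.055900 = 6.769.

z = 6.769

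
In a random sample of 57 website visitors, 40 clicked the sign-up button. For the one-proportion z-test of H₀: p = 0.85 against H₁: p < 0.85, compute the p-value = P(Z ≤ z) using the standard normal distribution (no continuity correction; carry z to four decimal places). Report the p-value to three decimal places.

p-value = 0.001

p̂ = 40/57 = 0.70175.
Under H₀, SE = √(p₀(1−p₀)/n) = √(0.85·0.15/57) = √0.002236842 = 0.047295.
z = (p̂ − p₀)/SE = (40/57 − 0.85)/0.047295 ≈ -3.1345.
From the standard normal, P(Z ≤ z) = 0.001.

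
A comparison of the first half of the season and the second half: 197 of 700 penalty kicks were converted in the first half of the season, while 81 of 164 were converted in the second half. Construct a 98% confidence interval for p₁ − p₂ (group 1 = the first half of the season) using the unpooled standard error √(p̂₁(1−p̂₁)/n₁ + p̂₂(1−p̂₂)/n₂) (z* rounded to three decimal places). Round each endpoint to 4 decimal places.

(-0.3115, -0.1134)

p̂₁ = 0.28143, p̂₂ = 0.49390, so the observed difference is -0.21247.
Unpooled SE = √(p̂₁(1−p̂₁)/n₁ + p̂₂(1−p̂₂)/n₂) = √(0.000288895 + 0.001524164) = 0.042580.
The 98% critical value is z* = 2.326. Margin = 2.326·0.042580 = 0.09904.
So the interval runs from -0.3115 to -0.1134.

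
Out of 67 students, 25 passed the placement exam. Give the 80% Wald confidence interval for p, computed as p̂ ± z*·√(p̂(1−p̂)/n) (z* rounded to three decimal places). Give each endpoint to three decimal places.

p̂ = 25/67 = 0.37313.
Standard error of p̂: √(0.233905/67) = √0.003491121 = 0.059086.
For 80% confidence, z* = 1.282.
Margin = 1.282·0.059086 = 0.07575.
Interval: 0.37313 ± 0.07575 → (0.297, 0.449).

(0.297, 0.449)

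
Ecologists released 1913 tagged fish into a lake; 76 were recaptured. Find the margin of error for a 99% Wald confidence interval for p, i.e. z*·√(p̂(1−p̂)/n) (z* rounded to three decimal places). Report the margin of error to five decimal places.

With x = 76 successes in n = 1913, p̂ = 0.03973.
SE = √(p̂(1−p̂)/n) = √(0.038150/1913) = 0.004466.
For 99% confidence, z* = 2.576.
So ME = 0.01150.

ME = 0.01150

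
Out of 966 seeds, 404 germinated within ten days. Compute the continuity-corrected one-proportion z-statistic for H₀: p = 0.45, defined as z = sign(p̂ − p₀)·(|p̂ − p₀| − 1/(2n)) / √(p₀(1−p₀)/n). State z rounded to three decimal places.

p̂ = 404/966 = 0.41822. p̂ − p₀ = -0.031781.
Continuity correction 1/(2n) = 1/1932 = 0.000518.
Corrected numerator: |-0.031781| − 0.000518 = 0.031263.
Under H₀, SE = √(p₀(1−p₀)/n) = √(0.45·0.55/966) = √0.000256211 = 0.016007.
z = −0.031263/0.016007 = -1.953.

z = -1.953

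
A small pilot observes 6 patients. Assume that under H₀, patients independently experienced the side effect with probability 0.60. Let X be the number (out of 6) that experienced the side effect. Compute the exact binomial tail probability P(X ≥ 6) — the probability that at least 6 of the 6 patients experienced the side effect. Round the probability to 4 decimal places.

X is binomial with n = 6 and p = 0.60.
P(X ≥ 6) = C(6,6)·0.60^6·0.40^0.
= 0.046656 = 0.0467.

P = 0.0467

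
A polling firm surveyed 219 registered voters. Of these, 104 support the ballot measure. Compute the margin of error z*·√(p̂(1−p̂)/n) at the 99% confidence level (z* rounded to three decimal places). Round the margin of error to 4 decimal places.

ME = 0.0869

p̂ = 104/219 = 0.47489.
SE = √(p̂(1−p̂)/n) = √(0.249369/219) = 0.033744.
z* = 2.576 at the 99% level.
So ME = 0.0869.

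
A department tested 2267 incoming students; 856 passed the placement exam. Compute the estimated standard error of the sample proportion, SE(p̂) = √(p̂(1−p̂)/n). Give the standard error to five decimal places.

Sample proportion p̂ = 856/2267 = 0.37759.
p̂(1−p̂) = 0.37759·0.62241 = 0.235016.
SE = √(0.235016/2267) = √0.000103668 = 0.01018.

SE = 0.01018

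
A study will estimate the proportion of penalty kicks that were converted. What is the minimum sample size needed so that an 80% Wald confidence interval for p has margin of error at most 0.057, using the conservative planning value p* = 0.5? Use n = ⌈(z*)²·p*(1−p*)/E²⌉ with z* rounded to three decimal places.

For 80% confidence, z* = 1.282.
p*(1−p*) = 0.2500.
Required n before rounding: 1.643524 × 0.2500 / 0.057² = 126.464.
Rounding up, n = 127.

n = 127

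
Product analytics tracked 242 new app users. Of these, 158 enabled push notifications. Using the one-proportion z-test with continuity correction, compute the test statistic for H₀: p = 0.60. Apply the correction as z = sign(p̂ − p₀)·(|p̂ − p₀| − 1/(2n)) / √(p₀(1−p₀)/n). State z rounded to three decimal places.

z = 1.614

Sample proportion p̂ = 158/242 = 0.65289. p̂ − p₀ = 0.052893.
1/(2n) = 0.002066.
Corrected numerator: |0.052893| − 0.002066 = 0.050827.
SE₀ = √(0.60·0.40/242) = 0.031492.
z = (+)0.050827/0.031492 = 1.614.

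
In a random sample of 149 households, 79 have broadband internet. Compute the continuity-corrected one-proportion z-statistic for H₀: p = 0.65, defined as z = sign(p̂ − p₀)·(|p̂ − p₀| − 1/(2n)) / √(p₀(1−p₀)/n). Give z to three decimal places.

p̂ = 79/149 = 0.53020. p̂ − p₀ = -0.119799.
1/(2n) = 0.003356.
Corrected numerator: |-0.119799| − 0.003356 = 0.116443.
Under H₀, SE = √(p₀(1−p₀)/n) = √(0.65·0.35/149) = √0.001526846 = 0.039075.
z = −0.116443/0.039075 = -2.980.

z = -2.980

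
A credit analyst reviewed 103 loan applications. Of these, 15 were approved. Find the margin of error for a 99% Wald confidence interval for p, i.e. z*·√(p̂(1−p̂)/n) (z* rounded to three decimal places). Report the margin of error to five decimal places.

With x = 15 successes in n = 103, p̂ = 0.14563.
Standard error of p̂: √(0.124423/103) = √0.001207987 = 0.034756.
The 99% critical value is z* = 2.576.
Margin of error = z*·SE = 2.576 × 0.034756 = 0.08953.

ME = 0.08953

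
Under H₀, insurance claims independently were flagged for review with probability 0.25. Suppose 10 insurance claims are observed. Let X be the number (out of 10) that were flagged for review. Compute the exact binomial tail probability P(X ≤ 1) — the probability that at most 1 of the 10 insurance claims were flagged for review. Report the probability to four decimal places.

P = 0.2440

X ~ Binomial(n=10, p=0.25).
P(X ≤ 1) = C(10,0)·0.25^0·0.75^10 + C(10,1)·0.25^1·0.75^9.
= 0.056314 + 0.187712 = 0.2440.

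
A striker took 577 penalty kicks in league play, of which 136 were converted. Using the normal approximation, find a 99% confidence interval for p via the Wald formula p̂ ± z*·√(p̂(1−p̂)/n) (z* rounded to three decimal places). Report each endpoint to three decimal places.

(0.190, 0.281)

Sample proportion p̂ = 136/577 = 0.23570.
SE = √(p̂(1−p̂)/n) = √(0.180147/577) = 0.017670.
The 99% critical value is z* = 2.576.
Margin = 2.576·0.017670 = 0.04552.
Interval: 0.23570 ± 0.04552 → (0.190, 0.281).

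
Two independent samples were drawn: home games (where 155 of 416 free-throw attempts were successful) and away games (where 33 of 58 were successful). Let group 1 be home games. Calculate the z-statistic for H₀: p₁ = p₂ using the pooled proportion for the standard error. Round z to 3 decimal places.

z = -2.864

Sample proportions: p̂₁ = 155/416 = 0.37260 and p̂₂ = 33/58 = 0.56897.
Pooled p̂ = (155+33)/(416+58) = 188/474 = 0.39662.
Pooled SE = √[0.2393135·0.01964523] ≈ 0.068567.
z = (p̂₁ − p̂₂)/SE = (0.37260 − 0.56897)/0.068567 = -0.19637/0.068567 = -2.864.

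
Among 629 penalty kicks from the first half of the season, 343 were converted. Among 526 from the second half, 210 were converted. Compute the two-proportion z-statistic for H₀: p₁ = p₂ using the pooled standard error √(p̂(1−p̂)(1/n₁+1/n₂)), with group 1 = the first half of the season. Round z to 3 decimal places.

p̂₁ = 343/629 = 0.54531, p̂₂ = 210/526 = 0.39924.
Pooling: p̂ = 553/1155 = 0.47879.
Pooled SE = √[0.2495500·0.00349097] ≈ 0.029516.
z = (p̂₁ − p̂₂)/SE = (0.54531 − 0.39924)/0.029516 = 0.14607/0.029516 = 4.949.

z = 4.949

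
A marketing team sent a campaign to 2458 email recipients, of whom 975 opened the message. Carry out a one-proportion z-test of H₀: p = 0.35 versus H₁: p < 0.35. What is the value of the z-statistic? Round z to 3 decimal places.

z = 4.850

p̂ = 975/2458 = 0.39666.
SE₀ = √(0.35·0.65/2458) = 0.009621.
z = (0.39666 − 0.35)/0.009621 = 0.04666/0.009621 = 4.850.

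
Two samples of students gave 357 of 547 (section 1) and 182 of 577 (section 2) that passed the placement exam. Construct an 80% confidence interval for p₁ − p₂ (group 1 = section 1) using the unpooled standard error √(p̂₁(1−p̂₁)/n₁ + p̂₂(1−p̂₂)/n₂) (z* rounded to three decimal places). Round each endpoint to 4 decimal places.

p̂₁ = 0.65265, p̂₂ = 0.31542, so the observed difference is 0.33723.
SE = √(0.000414438 + 0.000374232) = √0.000788670 = 0.028083.
The 80% critical value is z* = 1.282. Margin = 1.282·0.028083 = 0.03600.
Interval: 0.33723 ± 0.03600 → (0.3012, 0.3732).

(0.3012, 0.3732)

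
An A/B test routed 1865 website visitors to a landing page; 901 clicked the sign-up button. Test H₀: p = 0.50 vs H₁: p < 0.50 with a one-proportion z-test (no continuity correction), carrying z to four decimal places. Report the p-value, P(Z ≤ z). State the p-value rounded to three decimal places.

p-value = 0.072

Sample proportion p̂ = 901/1865 = 0.48311.
SE₀ = √(0.50·0.50/1865) = 0.011578.
Test statistic (full precision, shown to 4 dp): z = (901/1865 − 0.50)/SE₀ ≈ -1.4588.
From the standard normal, P(Z ≤ z) = 0.072.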